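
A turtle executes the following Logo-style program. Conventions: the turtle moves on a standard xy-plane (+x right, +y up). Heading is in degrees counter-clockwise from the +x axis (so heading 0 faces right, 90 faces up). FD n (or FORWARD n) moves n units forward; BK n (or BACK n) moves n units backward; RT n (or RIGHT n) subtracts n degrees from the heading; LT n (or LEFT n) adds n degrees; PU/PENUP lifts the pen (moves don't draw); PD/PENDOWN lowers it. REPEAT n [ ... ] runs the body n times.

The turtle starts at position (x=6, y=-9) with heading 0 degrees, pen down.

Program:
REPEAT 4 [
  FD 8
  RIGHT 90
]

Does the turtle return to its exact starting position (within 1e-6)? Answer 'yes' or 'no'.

Executing turtle program step by step:
Start: pos=(6,-9), heading=0, pen down
REPEAT 4 [
  -- iteration 1/4 --
  FD 8: (6,-9) -> (14,-9) [heading=0, draw]
  RT 90: heading 0 -> 270
  -- iteration 2/4 --
  FD 8: (14,-9) -> (14,-17) [heading=270, draw]
  RT 90: heading 270 -> 180
  -- iteration 3/4 --
  FD 8: (14,-17) -> (6,-17) [heading=180, draw]
  RT 90: heading 180 -> 90
  -- iteration 4/4 --
  FD 8: (6,-17) -> (6,-9) [heading=90, draw]
  RT 90: heading 90 -> 0
]
Final: pos=(6,-9), heading=0, 4 segment(s) drawn

Start position: (6, -9)
Final position: (6, -9)
Distance = 0; < 1e-6 -> CLOSED

Answer: yes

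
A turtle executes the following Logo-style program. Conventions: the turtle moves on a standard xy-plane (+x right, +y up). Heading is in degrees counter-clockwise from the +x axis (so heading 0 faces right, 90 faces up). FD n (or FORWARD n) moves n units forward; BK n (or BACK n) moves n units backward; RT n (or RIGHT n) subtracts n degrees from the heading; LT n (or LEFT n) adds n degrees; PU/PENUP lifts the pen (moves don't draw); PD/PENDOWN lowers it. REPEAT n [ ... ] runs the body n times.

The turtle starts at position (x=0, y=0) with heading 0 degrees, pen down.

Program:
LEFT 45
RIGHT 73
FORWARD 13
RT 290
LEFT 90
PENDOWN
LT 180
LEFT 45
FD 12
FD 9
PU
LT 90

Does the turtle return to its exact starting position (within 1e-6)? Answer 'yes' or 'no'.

Answer: no

Derivation:
Executing turtle program step by step:
Start: pos=(0,0), heading=0, pen down
LT 45: heading 0 -> 45
RT 73: heading 45 -> 332
FD 13: (0,0) -> (11.478,-6.103) [heading=332, draw]
RT 290: heading 332 -> 42
LT 90: heading 42 -> 132
PD: pen down
LT 180: heading 132 -> 312
LT 45: heading 312 -> 357
FD 12: (11.478,-6.103) -> (23.462,-6.731) [heading=357, draw]
FD 9: (23.462,-6.731) -> (32.45,-7.202) [heading=357, draw]
PU: pen up
LT 90: heading 357 -> 87
Final: pos=(32.45,-7.202), heading=87, 3 segment(s) drawn

Start position: (0, 0)
Final position: (32.45, -7.202)
Distance = 33.239; >= 1e-6 -> NOT closed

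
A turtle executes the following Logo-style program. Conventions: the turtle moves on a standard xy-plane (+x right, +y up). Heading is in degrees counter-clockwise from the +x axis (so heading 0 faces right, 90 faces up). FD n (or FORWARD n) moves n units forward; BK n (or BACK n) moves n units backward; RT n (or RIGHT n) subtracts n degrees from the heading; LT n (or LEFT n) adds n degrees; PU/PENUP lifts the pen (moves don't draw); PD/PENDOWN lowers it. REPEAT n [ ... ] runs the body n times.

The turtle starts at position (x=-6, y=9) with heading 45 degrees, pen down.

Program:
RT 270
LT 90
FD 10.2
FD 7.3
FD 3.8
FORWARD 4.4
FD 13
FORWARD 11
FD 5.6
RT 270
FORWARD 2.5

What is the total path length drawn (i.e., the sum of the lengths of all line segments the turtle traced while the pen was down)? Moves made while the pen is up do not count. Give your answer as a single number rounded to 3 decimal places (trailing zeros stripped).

Executing turtle program step by step:
Start: pos=(-6,9), heading=45, pen down
RT 270: heading 45 -> 135
LT 90: heading 135 -> 225
FD 10.2: (-6,9) -> (-13.212,1.788) [heading=225, draw]
FD 7.3: (-13.212,1.788) -> (-18.374,-3.374) [heading=225, draw]
FD 3.8: (-18.374,-3.374) -> (-21.061,-6.061) [heading=225, draw]
FD 4.4: (-21.061,-6.061) -> (-24.173,-9.173) [heading=225, draw]
FD 13: (-24.173,-9.173) -> (-33.365,-18.365) [heading=225, draw]
FD 11: (-33.365,-18.365) -> (-41.143,-26.143) [heading=225, draw]
FD 5.6: (-41.143,-26.143) -> (-45.103,-30.103) [heading=225, draw]
RT 270: heading 225 -> 315
FD 2.5: (-45.103,-30.103) -> (-43.335,-31.871) [heading=315, draw]
Final: pos=(-43.335,-31.871), heading=315, 8 segment(s) drawn

Segment lengths:
  seg 1: (-6,9) -> (-13.212,1.788), length = 10.2
  seg 2: (-13.212,1.788) -> (-18.374,-3.374), length = 7.3
  seg 3: (-18.374,-3.374) -> (-21.061,-6.061), length = 3.8
  seg 4: (-21.061,-6.061) -> (-24.173,-9.173), length = 4.4
  seg 5: (-24.173,-9.173) -> (-33.365,-18.365), length = 13
  seg 6: (-33.365,-18.365) -> (-41.143,-26.143), length = 11
  seg 7: (-41.143,-26.143) -> (-45.103,-30.103), length = 5.6
  seg 8: (-45.103,-30.103) -> (-43.335,-31.871), length = 2.5
Total = 57.8

Answer: 57.8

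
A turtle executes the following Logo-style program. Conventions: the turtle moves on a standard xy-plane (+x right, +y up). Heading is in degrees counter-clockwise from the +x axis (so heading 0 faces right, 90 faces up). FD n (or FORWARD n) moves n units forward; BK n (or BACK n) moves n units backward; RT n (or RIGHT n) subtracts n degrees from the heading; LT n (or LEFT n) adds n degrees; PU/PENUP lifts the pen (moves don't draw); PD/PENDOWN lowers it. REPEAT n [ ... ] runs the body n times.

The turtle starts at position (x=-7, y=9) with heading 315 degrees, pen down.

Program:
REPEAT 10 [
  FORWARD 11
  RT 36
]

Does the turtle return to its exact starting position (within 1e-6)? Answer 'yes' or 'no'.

Answer: yes

Derivation:
Executing turtle program step by step:
Start: pos=(-7,9), heading=315, pen down
REPEAT 10 [
  -- iteration 1/10 --
  FD 11: (-7,9) -> (0.778,1.222) [heading=315, draw]
  RT 36: heading 315 -> 279
  -- iteration 2/10 --
  FD 11: (0.778,1.222) -> (2.499,-9.643) [heading=279, draw]
  RT 36: heading 279 -> 243
  -- iteration 3/10 --
  FD 11: (2.499,-9.643) -> (-2.495,-19.444) [heading=243, draw]
  RT 36: heading 243 -> 207
  -- iteration 4/10 --
  FD 11: (-2.495,-19.444) -> (-12.296,-24.438) [heading=207, draw]
  RT 36: heading 207 -> 171
  -- iteration 5/10 --
  FD 11: (-12.296,-24.438) -> (-23.161,-22.717) [heading=171, draw]
  RT 36: heading 171 -> 135
  -- iteration 6/10 --
  FD 11: (-23.161,-22.717) -> (-30.939,-14.939) [heading=135, draw]
  RT 36: heading 135 -> 99
  -- iteration 7/10 --
  FD 11: (-30.939,-14.939) -> (-32.66,-4.074) [heading=99, draw]
  RT 36: heading 99 -> 63
  -- iteration 8/10 --
  FD 11: (-32.66,-4.074) -> (-27.666,5.727) [heading=63, draw]
  RT 36: heading 63 -> 27
  -- iteration 9/10 --
  FD 11: (-27.666,5.727) -> (-17.865,10.721) [heading=27, draw]
  RT 36: heading 27 -> 351
  -- iteration 10/10 --
  FD 11: (-17.865,10.721) -> (-7,9) [heading=351, draw]
  RT 36: heading 351 -> 315
]
Final: pos=(-7,9), heading=315, 10 segment(s) drawn

Start position: (-7, 9)
Final position: (-7, 9)
Distance = 0; < 1e-6 -> CLOSED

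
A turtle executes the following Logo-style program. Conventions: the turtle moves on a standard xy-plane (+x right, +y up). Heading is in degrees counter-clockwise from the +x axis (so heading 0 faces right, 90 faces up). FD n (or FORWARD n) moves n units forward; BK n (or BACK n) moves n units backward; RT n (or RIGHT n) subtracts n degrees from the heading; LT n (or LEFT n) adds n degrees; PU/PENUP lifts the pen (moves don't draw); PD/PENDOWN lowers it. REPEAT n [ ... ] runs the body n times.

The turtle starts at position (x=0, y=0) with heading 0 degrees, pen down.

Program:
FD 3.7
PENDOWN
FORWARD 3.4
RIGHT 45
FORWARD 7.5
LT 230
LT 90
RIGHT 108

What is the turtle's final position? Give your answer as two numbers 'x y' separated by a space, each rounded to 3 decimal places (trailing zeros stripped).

Answer: 12.403 -5.303

Derivation:
Executing turtle program step by step:
Start: pos=(0,0), heading=0, pen down
FD 3.7: (0,0) -> (3.7,0) [heading=0, draw]
PD: pen down
FD 3.4: (3.7,0) -> (7.1,0) [heading=0, draw]
RT 45: heading 0 -> 315
FD 7.5: (7.1,0) -> (12.403,-5.303) [heading=315, draw]
LT 230: heading 315 -> 185
LT 90: heading 185 -> 275
RT 108: heading 275 -> 167
Final: pos=(12.403,-5.303), heading=167, 3 segment(s) drawn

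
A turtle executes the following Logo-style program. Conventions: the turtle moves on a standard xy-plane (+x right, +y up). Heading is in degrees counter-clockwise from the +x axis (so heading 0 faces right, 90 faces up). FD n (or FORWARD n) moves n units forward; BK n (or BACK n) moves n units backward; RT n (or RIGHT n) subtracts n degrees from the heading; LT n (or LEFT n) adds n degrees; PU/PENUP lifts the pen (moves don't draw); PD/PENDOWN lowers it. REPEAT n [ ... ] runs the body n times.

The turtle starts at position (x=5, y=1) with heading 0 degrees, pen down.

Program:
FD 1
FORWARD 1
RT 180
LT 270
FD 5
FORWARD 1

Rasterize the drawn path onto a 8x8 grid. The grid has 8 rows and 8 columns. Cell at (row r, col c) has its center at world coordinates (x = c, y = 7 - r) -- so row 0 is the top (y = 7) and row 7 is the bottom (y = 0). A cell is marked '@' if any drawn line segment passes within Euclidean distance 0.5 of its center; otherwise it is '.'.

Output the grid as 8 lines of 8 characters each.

Answer: .......@
.......@
.......@
.......@
.......@
.......@
.....@@@
........

Derivation:
Segment 0: (5,1) -> (6,1)
Segment 1: (6,1) -> (7,1)
Segment 2: (7,1) -> (7,6)
Segment 3: (7,6) -> (7,7)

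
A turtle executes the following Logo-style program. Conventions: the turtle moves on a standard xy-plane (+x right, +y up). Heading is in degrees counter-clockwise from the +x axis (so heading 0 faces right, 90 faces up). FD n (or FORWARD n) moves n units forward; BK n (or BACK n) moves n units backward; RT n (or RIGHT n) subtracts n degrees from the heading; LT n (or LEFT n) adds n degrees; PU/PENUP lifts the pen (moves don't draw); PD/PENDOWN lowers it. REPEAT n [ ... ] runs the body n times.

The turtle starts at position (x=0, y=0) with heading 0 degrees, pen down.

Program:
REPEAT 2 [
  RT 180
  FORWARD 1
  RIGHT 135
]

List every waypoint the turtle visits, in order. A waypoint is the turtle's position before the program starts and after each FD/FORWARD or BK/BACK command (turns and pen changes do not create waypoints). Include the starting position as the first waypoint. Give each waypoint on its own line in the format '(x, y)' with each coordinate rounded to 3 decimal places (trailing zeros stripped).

Executing turtle program step by step:
Start: pos=(0,0), heading=0, pen down
REPEAT 2 [
  -- iteration 1/2 --
  RT 180: heading 0 -> 180
  FD 1: (0,0) -> (-1,0) [heading=180, draw]
  RT 135: heading 180 -> 45
  -- iteration 2/2 --
  RT 180: heading 45 -> 225
  FD 1: (-1,0) -> (-1.707,-0.707) [heading=225, draw]
  RT 135: heading 225 -> 90
]
Final: pos=(-1.707,-0.707), heading=90, 2 segment(s) drawn
Waypoints (3 total):
(0, 0)
(-1, 0)
(-1.707, -0.707)

Answer: (0, 0)
(-1, 0)
(-1.707, -0.707)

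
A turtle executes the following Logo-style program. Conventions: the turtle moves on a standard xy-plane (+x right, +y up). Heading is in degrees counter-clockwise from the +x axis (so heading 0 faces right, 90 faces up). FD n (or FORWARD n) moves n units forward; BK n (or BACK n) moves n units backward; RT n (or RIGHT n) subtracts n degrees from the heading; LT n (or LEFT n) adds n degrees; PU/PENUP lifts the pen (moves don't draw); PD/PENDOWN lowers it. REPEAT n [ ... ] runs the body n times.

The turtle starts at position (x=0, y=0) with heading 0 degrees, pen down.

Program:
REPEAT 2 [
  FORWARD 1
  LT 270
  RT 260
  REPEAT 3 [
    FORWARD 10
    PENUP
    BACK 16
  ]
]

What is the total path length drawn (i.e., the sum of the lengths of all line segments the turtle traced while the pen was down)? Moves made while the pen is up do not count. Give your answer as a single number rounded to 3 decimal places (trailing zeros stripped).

Answer: 11

Derivation:
Executing turtle program step by step:
Start: pos=(0,0), heading=0, pen down
REPEAT 2 [
  -- iteration 1/2 --
  FD 1: (0,0) -> (1,0) [heading=0, draw]
  LT 270: heading 0 -> 270
  RT 260: heading 270 -> 10
  REPEAT 3 [
    -- iteration 1/3 --
    FD 10: (1,0) -> (10.848,1.736) [heading=10, draw]
    PU: pen up
    BK 16: (10.848,1.736) -> (-4.909,-1.042) [heading=10, move]
    -- iteration 2/3 --
    FD 10: (-4.909,-1.042) -> (4.939,0.695) [heading=10, move]
    PU: pen up
    BK 16: (4.939,0.695) -> (-10.818,-2.084) [heading=10, move]
    -- iteration 3/3 --
    FD 10: (-10.818,-2.084) -> (-0.97,-0.347) [heading=10, move]
    PU: pen up
    BK 16: (-0.97,-0.347) -> (-16.727,-3.126) [heading=10, move]
  ]
  -- iteration 2/2 --
  FD 1: (-16.727,-3.126) -> (-15.742,-2.952) [heading=10, move]
  LT 270: heading 10 -> 280
  RT 260: heading 280 -> 20
  REPEAT 3 [
    -- iteration 1/3 --
    FD 10: (-15.742,-2.952) -> (-6.345,0.468) [heading=20, move]
    PU: pen up
    BK 16: (-6.345,0.468) -> (-21.38,-5.004) [heading=20, move]
    -- iteration 2/3 --
    FD 10: (-21.38,-5.004) -> (-11.983,-1.584) [heading=20, move]
    PU: pen up
    BK 16: (-11.983,-1.584) -> (-27.018,-7.056) [heading=20, move]
    -- iteration 3/3 --
    FD 10: (-27.018,-7.056) -> (-17.621,-3.636) [heading=20, move]
    PU: pen up
    BK 16: (-17.621,-3.636) -> (-32.656,-9.108) [heading=20, move]
  ]
]
Final: pos=(-32.656,-9.108), heading=20, 2 segment(s) drawn

Segment lengths:
  seg 1: (0,0) -> (1,0), length = 1
  seg 2: (1,0) -> (10.848,1.736), length = 10
Total = 11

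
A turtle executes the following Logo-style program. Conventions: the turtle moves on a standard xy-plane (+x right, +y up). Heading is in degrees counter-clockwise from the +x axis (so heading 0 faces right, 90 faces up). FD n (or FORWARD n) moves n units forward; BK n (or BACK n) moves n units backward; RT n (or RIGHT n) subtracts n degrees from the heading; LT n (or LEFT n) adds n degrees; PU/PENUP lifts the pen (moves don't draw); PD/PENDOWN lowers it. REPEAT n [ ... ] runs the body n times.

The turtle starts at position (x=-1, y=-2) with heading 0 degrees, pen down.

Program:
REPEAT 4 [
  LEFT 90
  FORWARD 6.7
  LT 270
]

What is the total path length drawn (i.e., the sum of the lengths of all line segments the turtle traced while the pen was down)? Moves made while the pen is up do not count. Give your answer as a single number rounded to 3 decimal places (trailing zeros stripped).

Answer: 26.8

Derivation:
Executing turtle program step by step:
Start: pos=(-1,-2), heading=0, pen down
REPEAT 4 [
  -- iteration 1/4 --
  LT 90: heading 0 -> 90
  FD 6.7: (-1,-2) -> (-1,4.7) [heading=90, draw]
  LT 270: heading 90 -> 0
  -- iteration 2/4 --
  LT 90: heading 0 -> 90
  FD 6.7: (-1,4.7) -> (-1,11.4) [heading=90, draw]
  LT 270: heading 90 -> 0
  -- iteration 3/4 --
  LT 90: heading 0 -> 90
  FD 6.7: (-1,11.4) -> (-1,18.1) [heading=90, draw]
  LT 270: heading 90 -> 0
  -- iteration 4/4 --
  LT 90: heading 0 -> 90
  FD 6.7: (-1,18.1) -> (-1,24.8) [heading=90, draw]
  LT 270: heading 90 -> 0
]
Final: pos=(-1,24.8), heading=0, 4 segment(s) drawn

Segment lengths:
  seg 1: (-1,-2) -> (-1,4.7), length = 6.7
  seg 2: (-1,4.7) -> (-1,11.4), length = 6.7
  seg 3: (-1,11.4) -> (-1,18.1), length = 6.7
  seg 4: (-1,18.1) -> (-1,24.8), length = 6.7
Total = 26.8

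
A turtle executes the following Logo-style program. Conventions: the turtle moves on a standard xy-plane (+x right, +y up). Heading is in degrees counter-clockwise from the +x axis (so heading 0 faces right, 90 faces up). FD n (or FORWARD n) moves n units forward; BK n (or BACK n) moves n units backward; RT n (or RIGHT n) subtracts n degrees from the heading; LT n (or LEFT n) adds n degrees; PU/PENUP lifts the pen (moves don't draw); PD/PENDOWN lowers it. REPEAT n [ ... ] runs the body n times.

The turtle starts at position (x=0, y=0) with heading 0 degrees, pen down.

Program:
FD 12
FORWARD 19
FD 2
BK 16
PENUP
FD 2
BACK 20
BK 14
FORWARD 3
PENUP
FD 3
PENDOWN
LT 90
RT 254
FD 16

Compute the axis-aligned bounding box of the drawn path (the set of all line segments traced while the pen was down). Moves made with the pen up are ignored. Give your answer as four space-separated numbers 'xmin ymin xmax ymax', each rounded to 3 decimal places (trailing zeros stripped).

Executing turtle program step by step:
Start: pos=(0,0), heading=0, pen down
FD 12: (0,0) -> (12,0) [heading=0, draw]
FD 19: (12,0) -> (31,0) [heading=0, draw]
FD 2: (31,0) -> (33,0) [heading=0, draw]
BK 16: (33,0) -> (17,0) [heading=0, draw]
PU: pen up
FD 2: (17,0) -> (19,0) [heading=0, move]
BK 20: (19,0) -> (-1,0) [heading=0, move]
BK 14: (-1,0) -> (-15,0) [heading=0, move]
FD 3: (-15,0) -> (-12,0) [heading=0, move]
PU: pen up
FD 3: (-12,0) -> (-9,0) [heading=0, move]
PD: pen down
LT 90: heading 0 -> 90
RT 254: heading 90 -> 196
FD 16: (-9,0) -> (-24.38,-4.41) [heading=196, draw]
Final: pos=(-24.38,-4.41), heading=196, 5 segment(s) drawn

Segment endpoints: x in {-24.38, -9, 0, 12, 17, 31, 33}, y in {-4.41, 0}
xmin=-24.38, ymin=-4.41, xmax=33, ymax=0

Answer: -24.38 -4.41 33 0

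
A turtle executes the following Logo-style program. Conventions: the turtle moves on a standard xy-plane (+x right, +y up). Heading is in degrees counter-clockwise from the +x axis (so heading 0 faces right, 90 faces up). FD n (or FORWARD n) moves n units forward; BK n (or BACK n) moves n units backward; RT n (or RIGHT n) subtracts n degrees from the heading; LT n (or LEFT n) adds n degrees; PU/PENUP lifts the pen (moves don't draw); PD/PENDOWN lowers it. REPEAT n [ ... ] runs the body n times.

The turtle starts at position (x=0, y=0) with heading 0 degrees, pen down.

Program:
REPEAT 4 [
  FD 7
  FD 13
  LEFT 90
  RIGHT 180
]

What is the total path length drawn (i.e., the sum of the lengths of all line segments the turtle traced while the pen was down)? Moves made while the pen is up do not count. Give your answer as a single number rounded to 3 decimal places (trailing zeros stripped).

Answer: 80

Derivation:
Executing turtle program step by step:
Start: pos=(0,0), heading=0, pen down
REPEAT 4 [
  -- iteration 1/4 --
  FD 7: (0,0) -> (7,0) [heading=0, draw]
  FD 13: (7,0) -> (20,0) [heading=0, draw]
  LT 90: heading 0 -> 90
  RT 180: heading 90 -> 270
  -- iteration 2/4 --
  FD 7: (20,0) -> (20,-7) [heading=270, draw]
  FD 13: (20,-7) -> (20,-20) [heading=270, draw]
  LT 90: heading 270 -> 0
  RT 180: heading 0 -> 180
  -- iteration 3/4 --
  FD 7: (20,-20) -> (13,-20) [heading=180, draw]
  FD 13: (13,-20) -> (0,-20) [heading=180, draw]
  LT 90: heading 180 -> 270
  RT 180: heading 270 -> 90
  -- iteration 4/4 --
  FD 7: (0,-20) -> (0,-13) [heading=90, draw]
  FD 13: (0,-13) -> (0,0) [heading=90, draw]
  LT 90: heading 90 -> 180
  RT 180: heading 180 -> 0
]
Final: pos=(0,0), heading=0, 8 segment(s) drawn

Segment lengths:
  seg 1: (0,0) -> (7,0), length = 7
  seg 2: (7,0) -> (20,0), length = 13
  seg 3: (20,0) -> (20,-7), length = 7
  seg 4: (20,-7) -> (20,-20), length = 13
  seg 5: (20,-20) -> (13,-20), length = 7
  seg 6: (13,-20) -> (0,-20), length = 13
  seg 7: (0,-20) -> (0,-13), length = 7
  seg 8: (0,-13) -> (0,0), length = 13
Total = 80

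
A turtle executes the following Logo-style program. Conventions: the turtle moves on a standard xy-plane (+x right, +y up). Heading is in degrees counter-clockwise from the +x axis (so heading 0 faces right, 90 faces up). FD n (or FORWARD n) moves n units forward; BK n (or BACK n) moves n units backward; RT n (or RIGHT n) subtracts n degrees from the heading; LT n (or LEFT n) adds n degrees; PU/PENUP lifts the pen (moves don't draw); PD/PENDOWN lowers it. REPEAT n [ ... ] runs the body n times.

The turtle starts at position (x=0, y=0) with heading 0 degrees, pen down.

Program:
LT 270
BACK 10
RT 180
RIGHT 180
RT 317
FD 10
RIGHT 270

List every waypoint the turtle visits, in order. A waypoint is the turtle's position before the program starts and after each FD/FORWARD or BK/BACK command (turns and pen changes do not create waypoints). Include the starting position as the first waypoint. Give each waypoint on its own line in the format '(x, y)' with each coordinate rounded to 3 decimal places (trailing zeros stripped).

Executing turtle program step by step:
Start: pos=(0,0), heading=0, pen down
LT 270: heading 0 -> 270
BK 10: (0,0) -> (0,10) [heading=270, draw]
RT 180: heading 270 -> 90
RT 180: heading 90 -> 270
RT 317: heading 270 -> 313
FD 10: (0,10) -> (6.82,2.686) [heading=313, draw]
RT 270: heading 313 -> 43
Final: pos=(6.82,2.686), heading=43, 2 segment(s) drawn
Waypoints (3 total):
(0, 0)
(0, 10)
(6.82, 2.686)

Answer: (0, 0)
(0, 10)
(6.82, 2.686)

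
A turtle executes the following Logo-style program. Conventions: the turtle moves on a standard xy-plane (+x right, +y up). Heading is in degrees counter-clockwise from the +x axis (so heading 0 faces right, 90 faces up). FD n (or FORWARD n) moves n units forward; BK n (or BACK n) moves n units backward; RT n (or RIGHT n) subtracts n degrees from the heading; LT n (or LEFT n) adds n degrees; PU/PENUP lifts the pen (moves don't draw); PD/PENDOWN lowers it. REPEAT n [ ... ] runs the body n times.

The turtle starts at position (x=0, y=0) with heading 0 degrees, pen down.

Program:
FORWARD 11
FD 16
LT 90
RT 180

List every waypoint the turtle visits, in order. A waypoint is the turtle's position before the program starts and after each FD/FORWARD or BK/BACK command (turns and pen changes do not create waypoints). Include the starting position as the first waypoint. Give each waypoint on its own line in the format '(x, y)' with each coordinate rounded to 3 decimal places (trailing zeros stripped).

Answer: (0, 0)
(11, 0)
(27, 0)

Derivation:
Executing turtle program step by step:
Start: pos=(0,0), heading=0, pen down
FD 11: (0,0) -> (11,0) [heading=0, draw]
FD 16: (11,0) -> (27,0) [heading=0, draw]
LT 90: heading 0 -> 90
RT 180: heading 90 -> 270
Final: pos=(27,0), heading=270, 2 segment(s) drawn
Waypoints (3 total):
(0, 0)
(11, 0)
(27, 0)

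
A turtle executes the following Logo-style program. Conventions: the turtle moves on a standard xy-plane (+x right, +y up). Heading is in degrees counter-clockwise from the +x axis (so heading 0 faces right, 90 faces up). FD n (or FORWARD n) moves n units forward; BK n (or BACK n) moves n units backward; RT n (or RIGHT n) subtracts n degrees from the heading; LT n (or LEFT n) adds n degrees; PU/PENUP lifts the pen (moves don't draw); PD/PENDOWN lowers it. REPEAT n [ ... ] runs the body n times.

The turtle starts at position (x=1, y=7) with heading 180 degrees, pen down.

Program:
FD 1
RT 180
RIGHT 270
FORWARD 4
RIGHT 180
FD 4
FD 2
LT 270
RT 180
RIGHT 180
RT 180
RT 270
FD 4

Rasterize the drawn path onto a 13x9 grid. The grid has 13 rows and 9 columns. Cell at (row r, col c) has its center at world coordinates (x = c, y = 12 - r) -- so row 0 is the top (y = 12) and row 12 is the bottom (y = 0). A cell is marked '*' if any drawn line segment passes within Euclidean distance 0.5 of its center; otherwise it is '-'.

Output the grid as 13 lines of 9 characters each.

Answer: ---------
*--------
*--------
*--------
*--------
**-------
*--------
*--------
---------
---------
---------
---------
---------

Derivation:
Segment 0: (1,7) -> (0,7)
Segment 1: (0,7) -> (-0,11)
Segment 2: (-0,11) -> (0,7)
Segment 3: (0,7) -> (0,5)
Segment 4: (0,5) -> (0,9)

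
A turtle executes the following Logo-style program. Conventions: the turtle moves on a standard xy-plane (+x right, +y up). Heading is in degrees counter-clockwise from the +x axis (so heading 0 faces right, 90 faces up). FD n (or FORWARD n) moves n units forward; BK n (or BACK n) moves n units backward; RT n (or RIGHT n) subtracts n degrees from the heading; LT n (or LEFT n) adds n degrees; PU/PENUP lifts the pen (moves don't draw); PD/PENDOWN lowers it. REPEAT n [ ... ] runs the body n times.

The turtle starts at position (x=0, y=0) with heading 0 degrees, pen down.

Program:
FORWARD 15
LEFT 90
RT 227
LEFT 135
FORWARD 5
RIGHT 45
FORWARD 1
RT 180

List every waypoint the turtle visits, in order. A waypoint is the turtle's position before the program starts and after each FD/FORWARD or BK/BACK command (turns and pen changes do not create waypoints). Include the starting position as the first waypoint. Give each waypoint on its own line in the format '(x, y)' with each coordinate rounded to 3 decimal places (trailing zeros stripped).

Executing turtle program step by step:
Start: pos=(0,0), heading=0, pen down
FD 15: (0,0) -> (15,0) [heading=0, draw]
LT 90: heading 0 -> 90
RT 227: heading 90 -> 223
LT 135: heading 223 -> 358
FD 5: (15,0) -> (19.997,-0.174) [heading=358, draw]
RT 45: heading 358 -> 313
FD 1: (19.997,-0.174) -> (20.679,-0.906) [heading=313, draw]
RT 180: heading 313 -> 133
Final: pos=(20.679,-0.906), heading=133, 3 segment(s) drawn
Waypoints (4 total):
(0, 0)
(15, 0)
(19.997, -0.174)
(20.679, -0.906)

Answer: (0, 0)
(15, 0)
(19.997, -0.174)
(20.679, -0.906)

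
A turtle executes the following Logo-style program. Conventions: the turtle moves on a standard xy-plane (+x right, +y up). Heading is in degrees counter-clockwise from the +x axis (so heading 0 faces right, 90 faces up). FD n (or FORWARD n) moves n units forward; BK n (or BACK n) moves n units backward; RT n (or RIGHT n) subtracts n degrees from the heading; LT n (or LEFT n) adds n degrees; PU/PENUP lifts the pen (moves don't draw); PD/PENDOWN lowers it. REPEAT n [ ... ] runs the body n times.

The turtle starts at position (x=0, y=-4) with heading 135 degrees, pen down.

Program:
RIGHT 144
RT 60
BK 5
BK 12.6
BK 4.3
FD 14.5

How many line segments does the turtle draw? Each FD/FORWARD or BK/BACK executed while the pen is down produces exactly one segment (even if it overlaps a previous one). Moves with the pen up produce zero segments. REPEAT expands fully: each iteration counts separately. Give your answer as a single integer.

Answer: 4

Derivation:
Executing turtle program step by step:
Start: pos=(0,-4), heading=135, pen down
RT 144: heading 135 -> 351
RT 60: heading 351 -> 291
BK 5: (0,-4) -> (-1.792,0.668) [heading=291, draw]
BK 12.6: (-1.792,0.668) -> (-6.307,12.431) [heading=291, draw]
BK 4.3: (-6.307,12.431) -> (-7.848,16.445) [heading=291, draw]
FD 14.5: (-7.848,16.445) -> (-2.652,2.908) [heading=291, draw]
Final: pos=(-2.652,2.908), heading=291, 4 segment(s) drawn
Segments drawn: 4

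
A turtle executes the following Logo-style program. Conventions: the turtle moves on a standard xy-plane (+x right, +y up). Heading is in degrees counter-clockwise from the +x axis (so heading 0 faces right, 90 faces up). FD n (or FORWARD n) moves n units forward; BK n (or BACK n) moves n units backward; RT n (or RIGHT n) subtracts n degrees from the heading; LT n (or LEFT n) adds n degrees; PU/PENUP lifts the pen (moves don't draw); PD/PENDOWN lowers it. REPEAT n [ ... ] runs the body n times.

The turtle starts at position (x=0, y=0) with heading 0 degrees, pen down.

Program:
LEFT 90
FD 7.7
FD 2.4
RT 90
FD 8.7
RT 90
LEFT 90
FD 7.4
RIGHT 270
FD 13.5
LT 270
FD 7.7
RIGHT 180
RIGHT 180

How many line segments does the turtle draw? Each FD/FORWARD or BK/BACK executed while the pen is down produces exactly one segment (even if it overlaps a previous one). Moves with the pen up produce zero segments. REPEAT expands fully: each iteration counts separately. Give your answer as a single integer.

Answer: 6

Derivation:
Executing turtle program step by step:
Start: pos=(0,0), heading=0, pen down
LT 90: heading 0 -> 90
FD 7.7: (0,0) -> (0,7.7) [heading=90, draw]
FD 2.4: (0,7.7) -> (0,10.1) [heading=90, draw]
RT 90: heading 90 -> 0
FD 8.7: (0,10.1) -> (8.7,10.1) [heading=0, draw]
RT 90: heading 0 -> 270
LT 90: heading 270 -> 0
FD 7.4: (8.7,10.1) -> (16.1,10.1) [heading=0, draw]
RT 270: heading 0 -> 90
FD 13.5: (16.1,10.1) -> (16.1,23.6) [heading=90, draw]
LT 270: heading 90 -> 0
FD 7.7: (16.1,23.6) -> (23.8,23.6) [heading=0, draw]
RT 180: heading 0 -> 180
RT 180: heading 180 -> 0
Final: pos=(23.8,23.6), heading=0, 6 segment(s) drawn
Segments drawn: 6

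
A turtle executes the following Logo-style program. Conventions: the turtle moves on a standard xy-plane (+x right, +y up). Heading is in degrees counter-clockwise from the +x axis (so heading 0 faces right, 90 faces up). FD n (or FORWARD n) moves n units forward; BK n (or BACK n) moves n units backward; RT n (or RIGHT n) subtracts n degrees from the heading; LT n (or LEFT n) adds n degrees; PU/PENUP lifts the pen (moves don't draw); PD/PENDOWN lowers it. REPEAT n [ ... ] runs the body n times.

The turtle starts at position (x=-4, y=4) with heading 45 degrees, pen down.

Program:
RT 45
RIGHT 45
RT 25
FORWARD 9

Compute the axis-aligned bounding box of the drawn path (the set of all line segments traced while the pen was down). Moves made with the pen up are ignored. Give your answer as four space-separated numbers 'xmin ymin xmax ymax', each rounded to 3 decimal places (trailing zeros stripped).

Answer: -4 -4.457 -0.922 4

Derivation:
Executing turtle program step by step:
Start: pos=(-4,4), heading=45, pen down
RT 45: heading 45 -> 0
RT 45: heading 0 -> 315
RT 25: heading 315 -> 290
FD 9: (-4,4) -> (-0.922,-4.457) [heading=290, draw]
Final: pos=(-0.922,-4.457), heading=290, 1 segment(s) drawn

Segment endpoints: x in {-4, -0.922}, y in {-4.457, 4}
xmin=-4, ymin=-4.457, xmax=-0.922, ymax=4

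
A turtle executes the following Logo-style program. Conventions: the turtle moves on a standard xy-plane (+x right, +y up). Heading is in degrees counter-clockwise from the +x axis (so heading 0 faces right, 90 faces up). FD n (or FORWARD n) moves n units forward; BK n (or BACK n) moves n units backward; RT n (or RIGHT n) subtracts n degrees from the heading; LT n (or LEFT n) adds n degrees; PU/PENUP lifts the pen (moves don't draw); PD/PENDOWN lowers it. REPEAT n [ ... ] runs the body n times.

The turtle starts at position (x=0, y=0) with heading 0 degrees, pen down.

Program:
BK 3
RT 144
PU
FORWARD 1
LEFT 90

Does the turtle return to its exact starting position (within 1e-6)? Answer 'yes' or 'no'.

Executing turtle program step by step:
Start: pos=(0,0), heading=0, pen down
BK 3: (0,0) -> (-3,0) [heading=0, draw]
RT 144: heading 0 -> 216
PU: pen up
FD 1: (-3,0) -> (-3.809,-0.588) [heading=216, move]
LT 90: heading 216 -> 306
Final: pos=(-3.809,-0.588), heading=306, 1 segment(s) drawn

Start position: (0, 0)
Final position: (-3.809, -0.588)
Distance = 3.854; >= 1e-6 -> NOT closed

Answer: no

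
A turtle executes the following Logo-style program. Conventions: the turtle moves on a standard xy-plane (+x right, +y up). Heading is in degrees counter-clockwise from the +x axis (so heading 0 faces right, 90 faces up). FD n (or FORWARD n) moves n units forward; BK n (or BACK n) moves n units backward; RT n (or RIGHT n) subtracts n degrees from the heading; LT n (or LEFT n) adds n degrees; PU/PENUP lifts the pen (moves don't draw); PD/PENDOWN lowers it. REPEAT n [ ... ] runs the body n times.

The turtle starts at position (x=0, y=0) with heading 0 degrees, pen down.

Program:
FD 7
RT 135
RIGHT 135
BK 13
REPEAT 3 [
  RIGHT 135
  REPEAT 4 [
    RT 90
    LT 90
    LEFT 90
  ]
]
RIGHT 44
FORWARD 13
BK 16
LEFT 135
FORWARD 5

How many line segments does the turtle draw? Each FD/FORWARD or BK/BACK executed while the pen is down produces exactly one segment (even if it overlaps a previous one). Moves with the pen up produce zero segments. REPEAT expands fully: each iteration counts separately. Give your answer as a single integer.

Answer: 5

Derivation:
Executing turtle program step by step:
Start: pos=(0,0), heading=0, pen down
FD 7: (0,0) -> (7,0) [heading=0, draw]
RT 135: heading 0 -> 225
RT 135: heading 225 -> 90
BK 13: (7,0) -> (7,-13) [heading=90, draw]
REPEAT 3 [
  -- iteration 1/3 --
  RT 135: heading 90 -> 315
  REPEAT 4 [
    -- iteration 1/4 --
    RT 90: heading 315 -> 225
    LT 90: heading 225 -> 315
    LT 90: heading 315 -> 45
    -- iteration 2/4 --
    RT 90: heading 45 -> 315
    LT 90: heading 315 -> 45
    LT 90: heading 45 -> 135
    -- iteration 3/4 --
    RT 90: heading 135 -> 45
    LT 90: heading 45 -> 135
    LT 90: heading 135 -> 225
    -- iteration 4/4 --
    RT 90: heading 225 -> 135
    LT 90: heading 135 -> 225
    LT 90: heading 225 -> 315
  ]
  -- iteration 2/3 --
  RT 135: heading 315 -> 180
  REPEAT 4 [
    -- iteration 1/4 --
    RT 90: heading 180 -> 90
    LT 90: heading 90 -> 180
    LT 90: heading 180 -> 270
    -- iteration 2/4 --
    RT 90: heading 270 -> 180
    LT 90: heading 180 -> 270
    LT 90: heading 270 -> 0
    -- iteration 3/4 --
    RT 90: heading 0 -> 270
    LT 90: heading 270 -> 0
    LT 90: heading 0 -> 90
    -- iteration 4/4 --
    RT 90: heading 90 -> 0
    LT 90: heading 0 -> 90
    LT 90: heading 90 -> 180
  ]
  -- iteration 3/3 --
  RT 135: heading 180 -> 45
  REPEAT 4 [
    -- iteration 1/4 --
    RT 90: heading 45 -> 315
    LT 90: heading 315 -> 45
    LT 90: heading 45 -> 135
    -- iteration 2/4 --
    RT 90: heading 135 -> 45
    LT 90: heading 45 -> 135
    LT 90: heading 135 -> 225
    -- iteration 3/4 --
    RT 90: heading 225 -> 135
    LT 90: heading 135 -> 225
    LT 90: heading 225 -> 315
    -- iteration 4/4 --
    RT 90: heading 315 -> 225
    LT 90: heading 225 -> 315
    LT 90: heading 315 -> 45
  ]
]
RT 44: heading 45 -> 1
FD 13: (7,-13) -> (19.998,-12.773) [heading=1, draw]
BK 16: (19.998,-12.773) -> (4,-13.052) [heading=1, draw]
LT 135: heading 1 -> 136
FD 5: (4,-13.052) -> (0.404,-9.579) [heading=136, draw]
Final: pos=(0.404,-9.579), heading=136, 5 segment(s) drawn
Segments drawn: 5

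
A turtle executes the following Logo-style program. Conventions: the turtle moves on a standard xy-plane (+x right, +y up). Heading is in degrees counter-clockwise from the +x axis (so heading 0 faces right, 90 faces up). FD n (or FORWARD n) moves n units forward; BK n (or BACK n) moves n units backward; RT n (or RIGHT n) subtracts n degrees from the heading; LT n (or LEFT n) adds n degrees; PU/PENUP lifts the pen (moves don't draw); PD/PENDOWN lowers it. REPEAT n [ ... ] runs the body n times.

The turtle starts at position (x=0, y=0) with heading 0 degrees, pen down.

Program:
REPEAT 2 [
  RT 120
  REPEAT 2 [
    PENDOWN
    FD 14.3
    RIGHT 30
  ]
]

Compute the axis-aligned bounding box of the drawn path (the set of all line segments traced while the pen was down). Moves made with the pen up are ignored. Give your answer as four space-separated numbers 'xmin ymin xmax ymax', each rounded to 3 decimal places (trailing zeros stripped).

Answer: -19.534 -19.534 0 0

Derivation:
Executing turtle program step by step:
Start: pos=(0,0), heading=0, pen down
REPEAT 2 [
  -- iteration 1/2 --
  RT 120: heading 0 -> 240
  REPEAT 2 [
    -- iteration 1/2 --
    PD: pen down
    FD 14.3: (0,0) -> (-7.15,-12.384) [heading=240, draw]
    RT 30: heading 240 -> 210
    -- iteration 2/2 --
    PD: pen down
    FD 14.3: (-7.15,-12.384) -> (-19.534,-19.534) [heading=210, draw]
    RT 30: heading 210 -> 180
  ]
  -- iteration 2/2 --
  RT 120: heading 180 -> 60
  REPEAT 2 [
    -- iteration 1/2 --
    PD: pen down
    FD 14.3: (-19.534,-19.534) -> (-12.384,-7.15) [heading=60, draw]
    RT 30: heading 60 -> 30
    -- iteration 2/2 --
    PD: pen down
    FD 14.3: (-12.384,-7.15) -> (0,0) [heading=30, draw]
    RT 30: heading 30 -> 0
  ]
]
Final: pos=(0,0), heading=0, 4 segment(s) drawn

Segment endpoints: x in {-19.534, -12.384, -7.15, 0}, y in {-19.534, -12.384, -7.15, 0, 0}
xmin=-19.534, ymin=-19.534, xmax=0, ymax=0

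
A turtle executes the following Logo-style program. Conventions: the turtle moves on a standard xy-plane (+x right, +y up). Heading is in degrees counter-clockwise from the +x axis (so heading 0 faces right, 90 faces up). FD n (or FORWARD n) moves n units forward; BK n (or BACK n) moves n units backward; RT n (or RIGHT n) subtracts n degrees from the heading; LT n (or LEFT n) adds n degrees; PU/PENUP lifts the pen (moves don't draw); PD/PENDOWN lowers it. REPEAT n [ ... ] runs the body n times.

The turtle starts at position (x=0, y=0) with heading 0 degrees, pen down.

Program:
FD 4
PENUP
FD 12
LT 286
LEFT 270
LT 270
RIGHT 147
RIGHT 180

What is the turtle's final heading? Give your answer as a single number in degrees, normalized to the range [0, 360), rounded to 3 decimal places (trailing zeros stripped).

Answer: 139

Derivation:
Executing turtle program step by step:
Start: pos=(0,0), heading=0, pen down
FD 4: (0,0) -> (4,0) [heading=0, draw]
PU: pen up
FD 12: (4,0) -> (16,0) [heading=0, move]
LT 286: heading 0 -> 286
LT 270: heading 286 -> 196
LT 270: heading 196 -> 106
RT 147: heading 106 -> 319
RT 180: heading 319 -> 139
Final: pos=(16,0), heading=139, 1 segment(s) drawn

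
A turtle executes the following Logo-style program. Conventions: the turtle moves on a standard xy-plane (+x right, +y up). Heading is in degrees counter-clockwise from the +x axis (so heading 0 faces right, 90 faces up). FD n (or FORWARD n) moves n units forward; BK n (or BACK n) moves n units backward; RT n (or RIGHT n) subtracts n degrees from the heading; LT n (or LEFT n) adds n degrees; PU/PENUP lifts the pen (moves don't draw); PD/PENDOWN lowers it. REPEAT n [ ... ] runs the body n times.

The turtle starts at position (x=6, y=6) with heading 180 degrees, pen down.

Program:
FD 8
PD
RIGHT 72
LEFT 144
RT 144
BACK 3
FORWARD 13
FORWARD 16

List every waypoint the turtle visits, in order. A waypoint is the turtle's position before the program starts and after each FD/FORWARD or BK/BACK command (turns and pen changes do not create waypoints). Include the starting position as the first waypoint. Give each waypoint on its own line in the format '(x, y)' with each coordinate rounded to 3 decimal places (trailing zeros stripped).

Executing turtle program step by step:
Start: pos=(6,6), heading=180, pen down
FD 8: (6,6) -> (-2,6) [heading=180, draw]
PD: pen down
RT 72: heading 180 -> 108
LT 144: heading 108 -> 252
RT 144: heading 252 -> 108
BK 3: (-2,6) -> (-1.073,3.147) [heading=108, draw]
FD 13: (-1.073,3.147) -> (-5.09,15.511) [heading=108, draw]
FD 16: (-5.09,15.511) -> (-10.034,30.727) [heading=108, draw]
Final: pos=(-10.034,30.727), heading=108, 4 segment(s) drawn
Waypoints (5 total):
(6, 6)
(-2, 6)
(-1.073, 3.147)
(-5.09, 15.511)
(-10.034, 30.727)

Answer: (6, 6)
(-2, 6)
(-1.073, 3.147)
(-5.09, 15.511)
(-10.034, 30.727)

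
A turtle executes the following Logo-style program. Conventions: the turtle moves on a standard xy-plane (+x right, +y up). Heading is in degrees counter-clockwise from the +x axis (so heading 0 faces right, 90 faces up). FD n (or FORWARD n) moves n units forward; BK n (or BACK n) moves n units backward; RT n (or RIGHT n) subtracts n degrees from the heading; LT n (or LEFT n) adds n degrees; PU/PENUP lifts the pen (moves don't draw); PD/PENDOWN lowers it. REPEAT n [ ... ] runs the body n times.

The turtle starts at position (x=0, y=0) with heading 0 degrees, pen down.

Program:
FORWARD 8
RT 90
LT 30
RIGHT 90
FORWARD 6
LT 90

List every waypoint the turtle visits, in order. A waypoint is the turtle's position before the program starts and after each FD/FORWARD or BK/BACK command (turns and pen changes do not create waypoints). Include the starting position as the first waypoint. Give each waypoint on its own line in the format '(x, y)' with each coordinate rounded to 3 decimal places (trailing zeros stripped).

Answer: (0, 0)
(8, 0)
(2.804, -3)

Derivation:
Executing turtle program step by step:
Start: pos=(0,0), heading=0, pen down
FD 8: (0,0) -> (8,0) [heading=0, draw]
RT 90: heading 0 -> 270
LT 30: heading 270 -> 300
RT 90: heading 300 -> 210
FD 6: (8,0) -> (2.804,-3) [heading=210, draw]
LT 90: heading 210 -> 300
Final: pos=(2.804,-3), heading=300, 2 segment(s) drawn
Waypoints (3 total):
(0, 0)
(8, 0)
(2.804, -3)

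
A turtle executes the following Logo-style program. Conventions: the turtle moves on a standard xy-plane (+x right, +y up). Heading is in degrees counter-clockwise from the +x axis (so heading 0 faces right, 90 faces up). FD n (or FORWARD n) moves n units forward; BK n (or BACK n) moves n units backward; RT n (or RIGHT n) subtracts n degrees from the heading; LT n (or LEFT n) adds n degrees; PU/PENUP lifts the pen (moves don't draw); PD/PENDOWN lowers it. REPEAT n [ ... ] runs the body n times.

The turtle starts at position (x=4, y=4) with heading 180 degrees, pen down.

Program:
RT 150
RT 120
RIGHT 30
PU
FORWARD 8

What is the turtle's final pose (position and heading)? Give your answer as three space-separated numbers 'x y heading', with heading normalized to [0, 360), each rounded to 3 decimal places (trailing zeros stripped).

Executing turtle program step by step:
Start: pos=(4,4), heading=180, pen down
RT 150: heading 180 -> 30
RT 120: heading 30 -> 270
RT 30: heading 270 -> 240
PU: pen up
FD 8: (4,4) -> (0,-2.928) [heading=240, move]
Final: pos=(0,-2.928), heading=240, 0 segment(s) drawn

Answer: 0 -2.928 240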